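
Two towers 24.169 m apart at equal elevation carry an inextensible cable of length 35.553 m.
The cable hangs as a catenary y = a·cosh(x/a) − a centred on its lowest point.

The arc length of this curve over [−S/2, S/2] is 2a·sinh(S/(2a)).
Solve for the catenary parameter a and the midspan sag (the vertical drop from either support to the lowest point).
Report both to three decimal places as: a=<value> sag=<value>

seed: a₀ = √(S³/(24(L−S))) = √(24.169³/(24·11.384)) = 7.188445
iter 1: u=1.681101  f(a)=+1.721e+00  f'(a)=-4.158e+00  a ← 7.188445 − (+1.721e+00/-4.158e+00) = 7.602433
iter 2: u=1.589557  f(a)=+1.599e-01  f'(a)=-3.418e+00  a ← 7.602433 − (+1.599e-01/-3.418e+00) = 7.649211
iter 3: u=1.579836  f(a)=+1.692e-03  f'(a)=-3.346e+00  a ← 7.649211 − (+1.692e-03/-3.346e+00) = 7.649717
iter 4: u=1.579732  f(a)=+1.938e-07  f'(a)=-3.345e+00  a ← 7.649717 − (+1.938e-07/-3.345e+00) = 7.649717
iter 5: u=1.579732  f(a)=+7.105e-15  f'(a)=-3.345e+00  a ← 7.649717 − (+7.105e-15/-3.345e+00) = 7.649717
converged: |Δa| < 1e-12 after 5 iterations
sag = a·(cosh(S/(2a)) − 1) = 7.649717·(cosh(1.579732) − 1) = 11.702857
T_max/T_min = cosh(S/(2a)) = 2.529842

a=7.650 sag=11.703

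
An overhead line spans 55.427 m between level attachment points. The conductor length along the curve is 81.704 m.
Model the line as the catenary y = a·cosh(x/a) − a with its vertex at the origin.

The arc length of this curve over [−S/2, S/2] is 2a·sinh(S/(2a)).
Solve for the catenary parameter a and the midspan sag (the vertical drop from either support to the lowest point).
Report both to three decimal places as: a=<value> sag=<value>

a=17.493 sag=26.947

seed: a₀ = √(S³/(24(L−S))) = √(55.427³/(24·26.277)) = 16.431929
iter 1: u=1.686564  f(a)=+4.001e+00  f'(a)=-4.205e+00  a ← 16.431929 − (+4.001e+00/-4.205e+00) = 17.383214
iter 2: u=1.594268  f(a)=+3.737e-01  f'(a)=-3.453e+00  a ← 17.383214 − (+3.737e-01/-3.453e+00) = 17.491431
iter 3: u=1.584404  f(a)=+4.003e-03  f'(a)=-3.380e+00  a ← 17.491431 − (+4.003e-03/-3.380e+00) = 17.492616
iter 4: u=1.584297  f(a)=+4.702e-07  f'(a)=-3.379e+00  a ← 17.492616 − (+4.702e-07/-3.379e+00) = 17.492616
iter 5: u=1.584297  f(a)=+0.000e+00  f'(a)=-3.379e+00  a ← 17.492616 − (+0.000e+00/-3.379e+00) = 17.492616
converged: |Δa| < 1e-12 after 5 iterations
sag = a·(cosh(S/(2a)) − 1) = 17.492616·(cosh(1.584297) − 1) = 26.946978
T_max/T_min = cosh(S/(2a)) = 2.540477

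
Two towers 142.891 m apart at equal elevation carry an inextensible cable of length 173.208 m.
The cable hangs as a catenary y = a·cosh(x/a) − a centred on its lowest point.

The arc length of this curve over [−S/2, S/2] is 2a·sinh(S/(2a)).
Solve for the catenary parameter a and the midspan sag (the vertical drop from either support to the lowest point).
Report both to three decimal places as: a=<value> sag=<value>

seed: a₀ = √(S³/(24(L−S))) = √(142.891³/(24·30.317)) = 63.322577
iter 1: u=1.128278  f(a)=+1.989e+00  f'(a)=-1.085e+00  a ← 63.322577 − (+1.989e+00/-1.085e+00) = 65.155779
iter 2: u=1.096534  f(a)=+8.965e-02  f'(a)=-9.893e-01  a ← 65.155779 − (+8.965e-02/-9.893e-01) = 65.246403
iter 3: u=1.095011  f(a)=+2.011e-04  f'(a)=-9.849e-01  a ← 65.246403 − (+2.011e-04/-9.849e-01) = 65.246607
iter 4: u=1.095007  f(a)=+1.017e-09  f'(a)=-9.849e-01  a ← 65.246607 − (+1.017e-09/-9.849e-01) = 65.246607
iter 5: u=1.095007  f(a)=+0.000e+00  f'(a)=-9.849e-01  a ← 65.246607 − (+0.000e+00/-9.849e-01) = 65.246607
converged: |Δa| < 1e-12 after 5 iterations
sag = a·(cosh(S/(2a)) − 1) = 65.246607·(cosh(1.095007) − 1) = 43.184812
T_max/T_min = cosh(S/(2a)) = 1.661871

a=65.247 sag=43.185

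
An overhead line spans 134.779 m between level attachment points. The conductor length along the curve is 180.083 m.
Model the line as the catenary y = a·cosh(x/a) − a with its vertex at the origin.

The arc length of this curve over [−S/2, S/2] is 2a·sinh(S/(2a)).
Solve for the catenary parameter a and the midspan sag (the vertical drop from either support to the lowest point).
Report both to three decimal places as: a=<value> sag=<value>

a=49.681 sag=53.157

seed: a₀ = √(S³/(24(L−S))) = √(134.779³/(24·45.304)) = 47.452538
iter 1: u=1.420145  f(a)=+4.794e+00  f'(a)=-2.323e+00  a ← 47.452538 − (+4.794e+00/-2.323e+00) = 49.515996
iter 2: u=1.360964  f(a)=+3.304e-01  f'(a)=-2.013e+00  a ← 49.515996 − (+3.304e-01/-2.013e+00) = 49.680140
iter 3: u=1.356468  f(a)=+1.827e-03  f'(a)=-1.991e+00  a ← 49.680140 − (+1.827e-03/-1.991e+00) = 49.681057
iter 4: u=1.356443  f(a)=+5.652e-08  f'(a)=-1.991e+00  a ← 49.681057 − (+5.652e-08/-1.991e+00) = 49.681057
iter 5: u=1.356443  f(a)=-2.842e-14  f'(a)=-1.991e+00  a ← 49.681057 − (-2.842e-14/-1.991e+00) = 49.681057
converged: |Δa| < 1e-12 after 5 iterations
sag = a·(cosh(S/(2a)) − 1) = 49.681057·(cosh(1.356443) − 1) = 53.157064
T_max/T_min = cosh(S/(2a)) = 2.069966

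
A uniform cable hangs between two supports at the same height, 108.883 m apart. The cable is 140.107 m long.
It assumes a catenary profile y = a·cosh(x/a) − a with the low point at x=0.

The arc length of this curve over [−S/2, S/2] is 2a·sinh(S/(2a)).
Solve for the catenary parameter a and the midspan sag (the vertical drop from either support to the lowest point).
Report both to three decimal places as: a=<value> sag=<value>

a=43.183 sag=39.111

seed: a₀ = √(S³/(24(L−S))) = √(108.883³/(24·31.224)) = 41.504026
iter 1: u=1.311716  f(a)=+2.799e+00  f'(a)=-1.780e+00  a ← 41.504026 − (+2.799e+00/-1.780e+00) = 43.076507
iter 2: u=1.263833  f(a)=+1.669e-01  f'(a)=-1.573e+00  a ← 43.076507 − (+1.669e-01/-1.573e+00) = 43.182603
iter 3: u=1.260728  f(a)=+6.771e-04  f'(a)=-1.561e+00  a ← 43.182603 − (+6.771e-04/-1.561e+00) = 43.183036
iter 4: u=1.260715  f(a)=+1.124e-08  f'(a)=-1.561e+00  a ← 43.183036 − (+1.124e-08/-1.561e+00) = 43.183036
iter 5: u=1.260715  f(a)=+0.000e+00  f'(a)=-1.561e+00  a ← 43.183036 − (+0.000e+00/-1.561e+00) = 43.183036
converged: |Δa| < 1e-12 after 5 iterations
sag = a·(cosh(S/(2a)) − 1) = 43.183036·(cosh(1.260715) − 1) = 39.110751
T_max/T_min = cosh(S/(2a)) = 1.905697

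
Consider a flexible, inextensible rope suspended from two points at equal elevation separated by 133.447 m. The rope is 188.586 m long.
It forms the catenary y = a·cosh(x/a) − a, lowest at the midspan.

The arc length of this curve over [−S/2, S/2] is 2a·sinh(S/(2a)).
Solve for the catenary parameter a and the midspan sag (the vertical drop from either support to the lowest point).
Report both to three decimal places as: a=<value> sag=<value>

a=44.788 sag=59.602

seed: a₀ = √(S³/(24(L−S))) = √(133.447³/(24·55.139)) = 42.376800
iter 1: u=1.574529  f(a)=+7.253e+00  f'(a)=-3.307e+00  a ← 42.376800 − (+7.253e+00/-3.307e+00) = 44.569688
iter 2: u=1.497060  f(a)=+6.010e-01  f'(a)=-2.780e+00  a ← 44.569688 − (+6.010e-01/-2.780e+00) = 44.785872
iter 3: u=1.489834  f(a)=+4.951e-03  f'(a)=-2.734e+00  a ← 44.785872 − (+4.951e-03/-2.734e+00) = 44.787683
iter 4: u=1.489773  f(a)=+3.420e-07  f'(a)=-2.734e+00  a ← 44.787683 − (+3.420e-07/-2.734e+00) = 44.787683
iter 5: u=1.489773  f(a)=-2.842e-14  f'(a)=-2.734e+00  a ← 44.787683 − (-2.842e-14/-2.734e+00) = 44.787683
converged: |Δa| < 1e-12 after 5 iterations
sag = a·(cosh(S/(2a)) − 1) = 44.787683·(cosh(1.489773) − 1) = 59.601523
T_max/T_min = cosh(S/(2a)) = 2.330757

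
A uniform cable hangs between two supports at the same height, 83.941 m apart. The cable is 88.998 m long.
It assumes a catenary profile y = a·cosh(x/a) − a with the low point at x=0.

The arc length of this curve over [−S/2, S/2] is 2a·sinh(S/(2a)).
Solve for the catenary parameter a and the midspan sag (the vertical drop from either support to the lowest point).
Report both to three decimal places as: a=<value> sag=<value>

seed: a₀ = √(S³/(24(L−S))) = √(83.941³/(24·5.057)) = 69.808629
iter 1: u=0.601222  f(a)=+9.219e-02  f'(a)=-1.502e-01  a ← 69.808629 − (+9.219e-02/-1.502e-01) = 70.422450
iter 2: u=0.595982  f(a)=+1.230e-03  f'(a)=-1.462e-01  a ← 70.422450 − (+1.230e-03/-1.462e-01) = 70.430863
iter 3: u=0.595911  f(a)=+2.256e-07  f'(a)=-1.461e-01  a ← 70.430863 − (+2.256e-07/-1.461e-01) = 70.430865
iter 4: u=0.595911  f(a)=+2.842e-14  f'(a)=-1.461e-01  a ← 70.430865 − (+2.842e-14/-1.461e-01) = 70.430865
converged: |Δa| < 1e-12 after 4 iterations
sag = a·(cosh(S/(2a)) − 1) = 70.430865·(cosh(0.595911) − 1) = 12.879805
T_max/T_min = cosh(S/(2a)) = 1.182872

a=70.431 sag=12.880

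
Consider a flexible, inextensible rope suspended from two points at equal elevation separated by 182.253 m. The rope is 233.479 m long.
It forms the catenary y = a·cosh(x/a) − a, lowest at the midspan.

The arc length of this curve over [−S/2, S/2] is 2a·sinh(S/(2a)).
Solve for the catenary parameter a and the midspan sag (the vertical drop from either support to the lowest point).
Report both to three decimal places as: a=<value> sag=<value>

a=72.957 sag=64.705

seed: a₀ = √(S³/(24(L−S))) = √(182.253³/(24·51.226)) = 70.171569
iter 1: u=1.298624  f(a)=+4.497e+00  f'(a)=-1.722e+00  a ← 70.171569 − (+4.497e+00/-1.722e+00) = 72.783759
iter 2: u=1.252017  f(a)=+2.633e-01  f'(a)=-1.525e+00  a ← 72.783759 − (+2.633e-01/-1.525e+00) = 72.956382
iter 3: u=1.249055  f(a)=+1.027e-03  f'(a)=-1.513e+00  a ← 72.956382 − (+1.027e-03/-1.513e+00) = 72.957061
iter 4: u=1.249043  f(a)=+1.575e-08  f'(a)=-1.513e+00  a ← 72.957061 − (+1.575e-08/-1.513e+00) = 72.957061
iter 5: u=1.249043  f(a)=+2.842e-14  f'(a)=-1.513e+00  a ← 72.957061 − (+2.842e-14/-1.513e+00) = 72.957061
converged: |Δa| < 1e-12 after 5 iterations
sag = a·(cosh(S/(2a)) − 1) = 72.957061·(cosh(1.249043) − 1) = 64.705002
T_max/T_min = cosh(S/(2a)) = 1.886892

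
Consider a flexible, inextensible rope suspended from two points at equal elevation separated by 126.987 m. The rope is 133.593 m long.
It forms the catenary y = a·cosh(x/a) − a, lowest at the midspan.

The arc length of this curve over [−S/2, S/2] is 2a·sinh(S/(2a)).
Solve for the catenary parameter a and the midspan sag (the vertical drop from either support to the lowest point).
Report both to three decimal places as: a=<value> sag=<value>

a=114.525 sag=18.056

seed: a₀ = √(S³/(24(L−S))) = √(126.987³/(24·6.606)) = 113.648574
iter 1: u=0.558683  f(a)=+1.039e-01  f'(a)=-1.199e-01  a ← 113.648574 − (+1.039e-01/-1.199e-01) = 114.514674
iter 2: u=0.554457  f(a)=+1.199e-03  f'(a)=-1.172e-01  a ← 114.514674 − (+1.199e-03/-1.172e-01) = 114.524910
iter 3: u=0.554408  f(a)=+1.640e-07  f'(a)=-1.171e-01  a ← 114.524910 − (+1.640e-07/-1.171e-01) = 114.524912
iter 4: u=0.554408  f(a)=+0.000e+00  f'(a)=-1.171e-01  a ← 114.524912 − (+0.000e+00/-1.171e-01) = 114.524912
converged: |Δa| < 1e-12 after 4 iterations
sag = a·(cosh(S/(2a)) − 1) = 114.524912·(cosh(0.554408) − 1) = 18.056112
T_max/T_min = cosh(S/(2a)) = 1.157661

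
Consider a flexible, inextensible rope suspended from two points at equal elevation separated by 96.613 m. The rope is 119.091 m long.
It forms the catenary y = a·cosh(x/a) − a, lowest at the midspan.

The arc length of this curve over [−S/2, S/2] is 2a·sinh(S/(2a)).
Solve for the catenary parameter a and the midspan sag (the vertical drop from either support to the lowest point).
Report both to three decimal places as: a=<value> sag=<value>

a=42.242 sag=30.765

seed: a₀ = √(S³/(24(L−S))) = √(96.613³/(24·22.478)) = 40.885461
iter 1: u=1.181508  f(a)=+1.622e+00  f'(a)=-1.261e+00  a ← 40.885461 − (+1.622e+00/-1.261e+00) = 42.171908
iter 2: u=1.145466  f(a)=+7.971e-02  f'(a)=-1.140e+00  a ← 42.171908 − (+7.971e-02/-1.140e+00) = 42.241841
iter 3: u=1.143570  f(a)=+2.145e-04  f'(a)=-1.134e+00  a ← 42.241841 − (+2.145e-04/-1.134e+00) = 42.242030
iter 4: u=1.143565  f(a)=+1.562e-09  f'(a)=-1.134e+00  a ← 42.242030 − (+1.562e-09/-1.134e+00) = 42.242030
iter 5: u=1.143565  f(a)=+0.000e+00  f'(a)=-1.134e+00  a ← 42.242030 − (+0.000e+00/-1.134e+00) = 42.242030
converged: |Δa| < 1e-12 after 5 iterations
sag = a·(cosh(S/(2a)) − 1) = 42.242030·(cosh(1.143565) − 1) = 30.765200
T_max/T_min = cosh(S/(2a)) = 1.728308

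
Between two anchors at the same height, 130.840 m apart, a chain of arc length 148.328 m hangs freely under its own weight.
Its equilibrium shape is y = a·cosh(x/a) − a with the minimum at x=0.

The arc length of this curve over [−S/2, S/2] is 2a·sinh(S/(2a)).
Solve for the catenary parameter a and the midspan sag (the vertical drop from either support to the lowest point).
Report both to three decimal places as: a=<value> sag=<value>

a=74.474 sag=30.629

seed: a₀ = √(S³/(24(L−S))) = √(130.840³/(24·17.488)) = 73.052505
iter 1: u=0.895520  f(a)=+7.148e-01  f'(a)=-5.183e-01  a ← 73.052505 − (+7.148e-01/-5.183e-01) = 74.431595
iter 2: u=0.878928  f(a)=+2.074e-02  f'(a)=-4.886e-01  a ← 74.431595 − (+2.074e-02/-4.886e-01) = 74.474048
iter 3: u=0.878427  f(a)=+1.863e-05  f'(a)=-4.877e-01  a ← 74.474048 − (+1.863e-05/-4.877e-01) = 74.474086
iter 4: u=0.878426  f(a)=+1.504e-11  f'(a)=-4.877e-01  a ← 74.474086 − (+1.504e-11/-4.877e-01) = 74.474086
converged: |Δa| < 1e-12 after 4 iterations
sag = a·(cosh(S/(2a)) − 1) = 74.474086·(cosh(0.878426) − 1) = 30.629141
T_max/T_min = cosh(S/(2a)) = 1.411272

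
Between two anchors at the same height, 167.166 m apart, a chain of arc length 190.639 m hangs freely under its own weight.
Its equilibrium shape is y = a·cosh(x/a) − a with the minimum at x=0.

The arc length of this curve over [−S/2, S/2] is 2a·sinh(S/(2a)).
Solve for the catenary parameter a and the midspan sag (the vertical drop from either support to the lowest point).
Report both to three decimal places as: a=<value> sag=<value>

seed: a₀ = √(S³/(24(L−S))) = √(167.166³/(24·23.473)) = 91.060914
iter 1: u=0.917880  f(a)=+1.009e+00  f'(a)=-5.603e-01  a ← 91.060914 − (+1.009e+00/-5.603e-01) = 92.861486
iter 2: u=0.900083  f(a)=+3.070e-02  f'(a)=-5.267e-01  a ← 92.861486 − (+3.070e-02/-5.267e-01) = 92.919776
iter 3: u=0.899518  f(a)=+3.041e-05  f'(a)=-5.256e-01  a ← 92.919776 − (+3.041e-05/-5.256e-01) = 92.919834
iter 4: u=0.899517  f(a)=+2.987e-11  f'(a)=-5.256e-01  a ← 92.919834 − (+2.987e-11/-5.256e-01) = 92.919834
converged: |Δa| < 1e-12 after 4 iterations
sag = a·(cosh(S/(2a)) − 1) = 92.919834·(cosh(0.899517) − 1) = 40.196291
T_max/T_min = cosh(S/(2a)) = 1.432591

a=92.920 sag=40.196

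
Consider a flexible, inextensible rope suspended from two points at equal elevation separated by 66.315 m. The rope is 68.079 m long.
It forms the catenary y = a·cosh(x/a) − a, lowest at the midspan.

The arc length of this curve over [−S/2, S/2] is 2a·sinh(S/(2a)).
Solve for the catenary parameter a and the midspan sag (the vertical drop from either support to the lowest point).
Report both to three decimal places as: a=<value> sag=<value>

a=83.326 sag=6.685

seed: a₀ = √(S³/(24(L−S))) = √(66.315³/(24·1.764)) = 82.997068
iter 1: u=0.399502  f(a)=+1.413e-02  f'(a)=-4.319e-02  a ← 82.997068 − (+1.413e-02/-4.319e-02) = 83.324240
iter 2: u=0.397933  f(a)=+8.399e-05  f'(a)=-4.268e-02  a ← 83.324240 − (+8.399e-05/-4.268e-02) = 83.326208
iter 3: u=0.397924  f(a)=+3.007e-09  f'(a)=-4.267e-02  a ← 83.326208 − (+3.007e-09/-4.267e-02) = 83.326208
iter 4: u=0.397924  f(a)=+0.000e+00  f'(a)=-4.267e-02  a ← 83.326208 − (+0.000e+00/-4.267e-02) = 83.326208
converged: |Δa| < 1e-12 after 4 iterations
sag = a·(cosh(S/(2a)) − 1) = 83.326208·(cosh(0.397924) − 1) = 6.684594
T_max/T_min = cosh(S/(2a)) = 1.080222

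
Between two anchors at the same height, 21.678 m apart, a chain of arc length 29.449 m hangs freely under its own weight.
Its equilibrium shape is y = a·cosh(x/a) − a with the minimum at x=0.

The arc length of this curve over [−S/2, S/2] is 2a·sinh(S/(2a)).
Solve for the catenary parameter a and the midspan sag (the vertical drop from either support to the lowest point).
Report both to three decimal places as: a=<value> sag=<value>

seed: a₀ = √(S³/(24(L−S))) = √(21.678³/(24·7.771)) = 7.390686
iter 1: u=1.466576  f(a)=+8.798e-01  f'(a)=-2.591e+00  a ← 7.390686 − (+8.798e-01/-2.591e+00) = 7.730200
iter 2: u=1.402163  f(a)=+6.426e-02  f'(a)=-2.225e+00  a ← 7.730200 − (+6.426e-02/-2.225e+00) = 7.759074
iter 3: u=1.396945  f(a)=+4.025e-04  f'(a)=-2.198e+00  a ← 7.759074 − (+4.025e-04/-2.198e+00) = 7.759257
iter 4: u=1.396912  f(a)=+1.601e-08  f'(a)=-2.197e+00  a ← 7.759257 − (+1.601e-08/-2.197e+00) = 7.759257
iter 5: u=1.396912  f(a)=-3.553e-15  f'(a)=-2.197e+00  a ← 7.759257 − (-3.553e-15/-2.197e+00) = 7.759257
converged: |Δa| < 1e-12 after 5 iterations
sag = a·(cosh(S/(2a)) − 1) = 7.759257·(cosh(1.396912) − 1) = 8.884570
T_max/T_min = cosh(S/(2a)) = 2.145028

a=7.759 sag=8.885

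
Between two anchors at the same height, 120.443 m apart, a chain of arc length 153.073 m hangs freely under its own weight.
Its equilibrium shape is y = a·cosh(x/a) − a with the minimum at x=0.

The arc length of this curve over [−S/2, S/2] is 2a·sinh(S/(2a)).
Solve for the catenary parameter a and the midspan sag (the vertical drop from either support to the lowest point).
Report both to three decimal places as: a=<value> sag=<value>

seed: a₀ = √(S³/(24(L−S))) = √(120.443³/(24·32.630)) = 47.234377
iter 1: u=1.274951  f(a)=+2.757e+00  f'(a)=-1.620e+00  a ← 47.234377 − (+2.757e+00/-1.620e+00) = 48.936601
iter 2: u=1.230602  f(a)=+1.560e-01  f'(a)=-1.441e+00  a ← 48.936601 − (+1.560e-01/-1.441e+00) = 49.044889
iter 3: u=1.227885  f(a)=+5.663e-04  f'(a)=-1.431e+00  a ← 49.044889 − (+5.663e-04/-1.431e+00) = 49.045285
iter 4: u=1.227875  f(a)=+7.516e-09  f'(a)=-1.431e+00  a ← 49.045285 − (+7.516e-09/-1.431e+00) = 49.045285
iter 5: u=1.227875  f(a)=+0.000e+00  f'(a)=-1.431e+00  a ← 49.045285 − (+0.000e+00/-1.431e+00) = 49.045285
converged: |Δa| < 1e-12 after 5 iterations
sag = a·(cosh(S/(2a)) − 1) = 49.045285·(cosh(1.227875) − 1) = 41.857277
T_max/T_min = cosh(S/(2a)) = 1.853441

a=49.045 sag=41.857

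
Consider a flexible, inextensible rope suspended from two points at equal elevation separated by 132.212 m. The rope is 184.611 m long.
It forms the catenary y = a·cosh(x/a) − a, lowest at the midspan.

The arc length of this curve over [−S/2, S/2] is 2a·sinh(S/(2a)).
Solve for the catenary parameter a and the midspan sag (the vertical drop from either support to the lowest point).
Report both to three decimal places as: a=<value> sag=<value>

a=45.215 sag=57.570

seed: a₀ = √(S³/(24(L−S))) = √(132.212³/(24·52.399)) = 42.868589
iter 1: u=1.542061  f(a)=+6.595e+00  f'(a)=-3.078e+00  a ← 42.868589 − (+6.595e+00/-3.078e+00) = 45.011443
iter 2: u=1.468649  f(a)=+5.267e-01  f'(a)=-2.604e+00  a ← 45.011443 − (+5.267e-01/-2.604e+00) = 45.213730
iter 3: u=1.462078  f(a)=+4.005e-03  f'(a)=-2.564e+00  a ← 45.213730 − (+4.005e-03/-2.564e+00) = 45.215291
iter 4: u=1.462028  f(a)=+2.354e-07  f'(a)=-2.564e+00  a ← 45.215291 − (+2.354e-07/-2.564e+00) = 45.215291
iter 5: u=1.462028  f(a)=+0.000e+00  f'(a)=-2.564e+00  a ← 45.215291 − (+0.000e+00/-2.564e+00) = 45.215291
converged: |Δa| < 1e-12 after 5 iterations
sag = a·(cosh(S/(2a)) − 1) = 45.215291·(cosh(1.462028) − 1) = 57.569571
T_max/T_min = cosh(S/(2a)) = 2.273232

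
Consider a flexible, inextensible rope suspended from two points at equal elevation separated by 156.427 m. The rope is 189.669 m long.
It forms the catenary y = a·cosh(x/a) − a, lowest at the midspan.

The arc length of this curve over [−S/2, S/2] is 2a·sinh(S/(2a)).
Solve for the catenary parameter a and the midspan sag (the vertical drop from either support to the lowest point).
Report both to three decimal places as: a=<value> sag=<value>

seed: a₀ = √(S³/(24(L−S))) = √(156.427³/(24·33.242)) = 69.265724
iter 1: u=1.129180  f(a)=+2.185e+00  f'(a)=-1.088e+00  a ← 69.265724 − (+2.185e+00/-1.088e+00) = 71.273893
iter 2: u=1.097365  f(a)=+9.861e-02  f'(a)=-9.917e-01  a ← 71.273893 − (+9.861e-02/-9.917e-01) = 71.373329
iter 3: u=1.095837  f(a)=+2.219e-04  f'(a)=-9.873e-01  a ← 71.373329 − (+2.219e-04/-9.873e-01) = 71.373554
iter 4: u=1.095833  f(a)=+1.130e-09  f'(a)=-9.873e-01  a ← 71.373554 − (+1.130e-09/-9.873e-01) = 71.373554
iter 5: u=1.095833  f(a)=+2.842e-14  f'(a)=-9.873e-01  a ← 71.373554 − (+2.842e-14/-9.873e-01) = 71.373554
converged: |Δa| < 1e-12 after 5 iterations
sag = a·(cosh(S/(2a)) − 1) = 71.373554·(cosh(1.095833) − 1) = 47.318344
T_max/T_min = cosh(S/(2a)) = 1.662967

a=71.374 sag=47.318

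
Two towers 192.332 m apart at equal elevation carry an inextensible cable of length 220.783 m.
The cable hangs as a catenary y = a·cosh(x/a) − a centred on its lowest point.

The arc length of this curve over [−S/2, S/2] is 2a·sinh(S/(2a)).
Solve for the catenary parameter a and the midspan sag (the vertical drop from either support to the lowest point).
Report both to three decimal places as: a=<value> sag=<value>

seed: a₀ = √(S³/(24(L−S))) = √(192.332³/(24·28.451)) = 102.075833
iter 1: u=0.942104  f(a)=+1.290e+00  f'(a)=-6.085e-01  a ← 102.075833 − (+1.290e+00/-6.085e-01) = 104.195092
iter 2: u=0.922942  f(a)=+4.126e-02  f'(a)=-5.701e-01  a ← 104.195092 − (+4.126e-02/-5.701e-01) = 104.267452
iter 3: u=0.922301  f(a)=+4.532e-05  f'(a)=-5.689e-01  a ← 104.267452 − (+4.532e-05/-5.689e-01) = 104.267532
iter 4: u=0.922301  f(a)=+5.483e-11  f'(a)=-5.689e-01  a ← 104.267532 − (+5.483e-11/-5.689e-01) = 104.267532
converged: |Δa| < 1e-12 after 4 iterations
sag = a·(cosh(S/(2a)) − 1) = 104.267532·(cosh(0.922301) − 1) = 47.581082
T_max/T_min = cosh(S/(2a)) = 1.456337

a=104.268 sag=47.581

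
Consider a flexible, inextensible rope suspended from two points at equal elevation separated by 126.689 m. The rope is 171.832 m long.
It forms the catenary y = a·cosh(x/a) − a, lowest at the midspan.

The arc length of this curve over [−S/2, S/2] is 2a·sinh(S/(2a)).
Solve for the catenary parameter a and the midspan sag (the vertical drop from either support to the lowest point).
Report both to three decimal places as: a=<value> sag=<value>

seed: a₀ = √(S³/(24(L−S))) = √(126.689³/(24·45.143)) = 43.321904
iter 1: u=1.462182  f(a)=+5.079e+00  f'(a)=-2.565e+00  a ← 43.321904 − (+5.079e+00/-2.565e+00) = 45.301916
iter 2: u=1.398274  f(a)=+3.689e-01  f'(a)=-2.205e+00  a ← 45.301916 − (+3.689e-01/-2.205e+00) = 45.469259
iter 3: u=1.393128  f(a)=+2.284e-03  f'(a)=-2.178e+00  a ← 45.469259 − (+2.284e-03/-2.178e+00) = 45.470308
iter 4: u=1.393096  f(a)=+8.875e-08  f'(a)=-2.177e+00  a ← 45.470308 − (+8.875e-08/-2.177e+00) = 45.470308
iter 5: u=1.393096  f(a)=-5.684e-14  f'(a)=-2.177e+00  a ← 45.470308 − (-5.684e-14/-2.177e+00) = 45.470308
converged: |Δa| < 1e-12 after 5 iterations
sag = a·(cosh(S/(2a)) − 1) = 45.470308·(cosh(1.393096) − 1) = 51.736214
T_max/T_min = cosh(S/(2a)) = 2.137802

a=45.470 sag=51.736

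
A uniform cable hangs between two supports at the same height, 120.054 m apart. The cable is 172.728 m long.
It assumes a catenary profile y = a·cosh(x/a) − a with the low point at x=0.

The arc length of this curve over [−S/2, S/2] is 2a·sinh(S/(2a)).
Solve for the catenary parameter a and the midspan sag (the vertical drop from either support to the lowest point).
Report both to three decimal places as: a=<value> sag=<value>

seed: a₀ = √(S³/(24(L−S))) = √(120.054³/(24·52.674)) = 36.996546
iter 1: u=1.622503  f(a)=+7.384e+00  f'(a)=-3.671e+00  a ← 36.996546 − (+7.384e+00/-3.671e+00) = 39.007939
iter 2: u=1.538841  f(a)=+6.449e-01  f'(a)=-3.055e+00  a ← 39.007939 − (+6.449e-01/-3.055e+00) = 39.219019
iter 3: u=1.530558  f(a)=+5.960e-03  f'(a)=-2.999e+00  a ← 39.219019 − (+5.960e-03/-2.999e+00) = 39.221006
iter 4: u=1.530481  f(a)=+5.194e-07  f'(a)=-2.999e+00  a ← 39.221006 − (+5.194e-07/-2.999e+00) = 39.221006
iter 5: u=1.530481  f(a)=+0.000e+00  f'(a)=-2.999e+00  a ← 39.221006 − (+0.000e+00/-2.999e+00) = 39.221006
converged: |Δa| < 1e-12 after 5 iterations
sag = a·(cosh(S/(2a)) − 1) = 39.221006·(cosh(1.530481) − 1) = 55.631658
T_max/T_min = cosh(S/(2a)) = 2.418415

a=39.221 sag=55.632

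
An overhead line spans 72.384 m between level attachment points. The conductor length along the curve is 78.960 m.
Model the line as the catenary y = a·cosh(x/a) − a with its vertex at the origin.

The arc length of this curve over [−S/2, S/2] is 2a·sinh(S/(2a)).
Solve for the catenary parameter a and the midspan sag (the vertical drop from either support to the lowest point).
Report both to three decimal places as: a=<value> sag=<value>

a=49.675 sag=13.778

seed: a₀ = √(S³/(24(L−S))) = √(72.384³/(24·6.576)) = 49.020456
iter 1: u=0.738304  f(a)=+1.816e-01  f'(a)=-2.832e-01  a ← 49.020456 − (+1.816e-01/-2.832e-01) = 49.661575
iter 2: u=0.728773  f(a)=+3.623e-03  f'(a)=-2.720e-01  a ← 49.661575 − (+3.623e-03/-2.720e-01) = 49.674896
iter 3: u=0.728577  f(a)=+1.508e-06  f'(a)=-2.718e-01  a ← 49.674896 − (+1.508e-06/-2.718e-01) = 49.674902
iter 4: u=0.728577  f(a)=+2.700e-13  f'(a)=-2.718e-01  a ← 49.674902 − (+2.700e-13/-2.718e-01) = 49.674902
converged: |Δa| < 1e-12 after 4 iterations
sag = a·(cosh(S/(2a)) − 1) = 49.674902·(cosh(0.728577) − 1) = 13.777965
T_max/T_min = cosh(S/(2a)) = 1.277363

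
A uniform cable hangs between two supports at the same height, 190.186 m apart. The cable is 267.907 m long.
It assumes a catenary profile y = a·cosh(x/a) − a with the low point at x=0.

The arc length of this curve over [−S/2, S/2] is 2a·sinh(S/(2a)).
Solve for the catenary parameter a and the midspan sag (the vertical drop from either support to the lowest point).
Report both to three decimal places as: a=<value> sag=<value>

a=64.148 sag=84.373

seed: a₀ = √(S³/(24(L−S))) = √(190.186³/(24·77.721)) = 60.728563
iter 1: u=1.565869  f(a)=+1.010e+01  f'(a)=-3.245e+00  a ← 60.728563 − (+1.010e+01/-3.245e+00) = 63.842525
iter 2: u=1.489493  f(a)=+8.292e-01  f'(a)=-2.732e+00  a ← 63.842525 − (+8.292e-01/-2.732e+00) = 64.146008
iter 3: u=1.482446  f(a)=+6.687e-03  f'(a)=-2.688e+00  a ← 64.146008 − (+6.687e-03/-2.688e+00) = 64.148496
iter 4: u=1.482389  f(a)=+4.427e-07  f'(a)=-2.688e+00  a ← 64.148496 − (+4.427e-07/-2.688e+00) = 64.148496
iter 5: u=1.482389  f(a)=+0.000e+00  f'(a)=-2.688e+00  a ← 64.148496 − (+0.000e+00/-2.688e+00) = 64.148496
converged: |Δa| < 1e-12 after 5 iterations
sag = a·(cosh(S/(2a)) − 1) = 64.148496·(cosh(1.482389) − 1) = 84.372781
T_max/T_min = cosh(S/(2a)) = 2.315273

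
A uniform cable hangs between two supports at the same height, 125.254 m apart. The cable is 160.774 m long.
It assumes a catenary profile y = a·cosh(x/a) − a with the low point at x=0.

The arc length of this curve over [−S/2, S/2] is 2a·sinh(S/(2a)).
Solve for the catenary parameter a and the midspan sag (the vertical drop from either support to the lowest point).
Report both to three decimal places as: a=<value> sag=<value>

seed: a₀ = √(S³/(24(L−S))) = √(125.254³/(24·35.520)) = 48.011504
iter 1: u=1.304417  f(a)=+3.147e+00  f'(a)=-1.747e+00  a ← 48.011504 − (+3.147e+00/-1.747e+00) = 49.812804
iter 2: u=1.257247  f(a)=+1.858e-01  f'(a)=-1.546e+00  a ← 49.812804 − (+1.858e-01/-1.546e+00) = 49.932942
iter 3: u=1.254222  f(a)=+7.373e-04  f'(a)=-1.534e+00  a ← 49.932942 − (+7.373e-04/-1.534e+00) = 49.933423
iter 4: u=1.254210  f(a)=+1.171e-08  f'(a)=-1.534e+00  a ← 49.933423 − (+1.171e-08/-1.534e+00) = 49.933423
iter 5: u=1.254210  f(a)=-5.684e-14  f'(a)=-1.534e+00  a ← 49.933423 − (-5.684e-14/-1.534e+00) = 49.933423
converged: |Δa| < 1e-12 after 5 iterations
sag = a·(cosh(S/(2a)) − 1) = 49.933423·(cosh(1.254210) − 1) = 44.699639
T_max/T_min = cosh(S/(2a)) = 1.895185

a=49.933 sag=44.700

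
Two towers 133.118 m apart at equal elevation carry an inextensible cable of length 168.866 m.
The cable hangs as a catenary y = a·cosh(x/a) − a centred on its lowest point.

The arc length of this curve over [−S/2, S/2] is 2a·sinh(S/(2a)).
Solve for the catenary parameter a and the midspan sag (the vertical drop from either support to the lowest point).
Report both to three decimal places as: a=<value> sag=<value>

a=54.429 sag=46.027

seed: a₀ = √(S³/(24(L−S))) = √(133.118³/(24·35.748)) = 52.435291
iter 1: u=1.269355  f(a)=+2.993e+00  f'(a)=-1.596e+00  a ← 52.435291 − (+2.993e+00/-1.596e+00) = 54.310308
iter 2: u=1.225532  f(a)=+1.680e-01  f'(a)=-1.422e+00  a ← 54.310308 − (+1.680e-01/-1.422e+00) = 54.428508
iter 3: u=1.222870  f(a)=+5.993e-04  f'(a)=-1.411e+00  a ← 54.428508 − (+5.993e-04/-1.411e+00) = 54.428933
iter 4: u=1.222861  f(a)=+7.684e-09  f'(a)=-1.411e+00  a ← 54.428933 − (+7.684e-09/-1.411e+00) = 54.428933
iter 5: u=1.222861  f(a)=+2.842e-14  f'(a)=-1.411e+00  a ← 54.428933 − (+2.842e-14/-1.411e+00) = 54.428933
converged: |Δa| < 1e-12 after 5 iterations
sag = a·(cosh(S/(2a)) − 1) = 54.428933·(cosh(1.222861) − 1) = 46.027228
T_max/T_min = cosh(S/(2a)) = 1.845639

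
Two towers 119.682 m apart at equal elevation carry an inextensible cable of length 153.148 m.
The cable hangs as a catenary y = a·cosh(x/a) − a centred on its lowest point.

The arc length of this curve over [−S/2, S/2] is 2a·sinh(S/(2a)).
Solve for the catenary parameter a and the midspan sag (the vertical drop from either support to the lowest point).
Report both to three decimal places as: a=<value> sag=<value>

a=48.024 sag=42.363

seed: a₀ = √(S³/(24(L−S))) = √(119.682³/(24·33.466)) = 46.199336
iter 1: u=1.295278  f(a)=+2.922e+00  f'(a)=-1.707e+00  a ← 46.199336 − (+2.922e+00/-1.707e+00) = 47.911354
iter 2: u=1.248994  f(a)=+1.703e-01  f'(a)=-1.513e+00  a ← 47.911354 − (+1.703e-01/-1.513e+00) = 48.023888
iter 3: u=1.246067  f(a)=+6.574e-04  f'(a)=-1.502e+00  a ← 48.023888 − (+6.574e-04/-1.502e+00) = 48.024326
iter 4: u=1.246056  f(a)=+9.883e-09  f'(a)=-1.501e+00  a ← 48.024326 − (+9.883e-09/-1.501e+00) = 48.024326
iter 5: u=1.246056  f(a)=-2.842e-14  f'(a)=-1.501e+00  a ← 48.024326 − (-2.842e-14/-1.501e+00) = 48.024326
converged: |Δa| < 1e-12 after 5 iterations
sag = a·(cosh(S/(2a)) − 1) = 48.024326·(cosh(1.246056) − 1) = 42.363247
T_max/T_min = cosh(S/(2a)) = 1.882121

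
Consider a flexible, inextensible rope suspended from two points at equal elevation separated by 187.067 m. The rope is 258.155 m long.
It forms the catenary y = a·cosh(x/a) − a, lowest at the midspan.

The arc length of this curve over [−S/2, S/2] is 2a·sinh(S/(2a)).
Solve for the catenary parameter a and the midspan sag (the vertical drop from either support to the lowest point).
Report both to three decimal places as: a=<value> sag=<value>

a=65.204 sag=79.408

seed: a₀ = √(S³/(24(L−S))) = √(187.067³/(24·71.088)) = 61.942967
iter 1: u=1.509994  f(a)=+8.559e+00  f'(a)=-2.863e+00  a ← 61.942967 − (+8.559e+00/-2.863e+00) = 64.932238
iter 2: u=1.440479  f(a)=+6.585e-01  f'(a)=-2.438e+00  a ← 64.932238 − (+6.585e-01/-2.438e+00) = 65.202356
iter 3: u=1.434511  f(a)=+4.617e-03  f'(a)=-2.404e+00  a ← 65.202356 − (+4.617e-03/-2.404e+00) = 65.204277
iter 4: u=1.434469  f(a)=+2.305e-07  f'(a)=-2.404e+00  a ← 65.204277 − (+2.305e-07/-2.404e+00) = 65.204277
iter 5: u=1.434469  f(a)=+0.000e+00  f'(a)=-2.404e+00  a ← 65.204277 − (+0.000e+00/-2.404e+00) = 65.204277
converged: |Δa| < 1e-12 after 5 iterations
sag = a·(cosh(S/(2a)) − 1) = 65.204277·(cosh(1.434469) − 1) = 79.407613
T_max/T_min = cosh(S/(2a)) = 2.217828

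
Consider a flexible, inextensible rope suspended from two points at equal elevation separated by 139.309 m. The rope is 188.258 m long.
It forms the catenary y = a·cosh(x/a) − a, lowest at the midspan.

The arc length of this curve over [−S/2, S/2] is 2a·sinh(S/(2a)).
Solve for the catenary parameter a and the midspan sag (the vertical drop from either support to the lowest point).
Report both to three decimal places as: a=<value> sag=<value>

a=50.321 sag=56.415

seed: a₀ = √(S³/(24(L−S))) = √(139.309³/(24·48.949)) = 47.972376
iter 1: u=1.451971  f(a)=+5.426e+00  f'(a)=-2.505e+00  a ← 47.972376 − (+5.426e+00/-2.505e+00) = 50.138958
iter 2: u=1.389229  f(a)=+3.893e-01  f'(a)=-2.157e+00  a ← 50.138958 − (+3.893e-01/-2.157e+00) = 50.319422
iter 3: u=1.384247  f(a)=+2.345e-03  f'(a)=-2.131e+00  a ← 50.319422 − (+2.345e-03/-2.131e+00) = 50.320523
iter 4: u=1.384217  f(a)=+8.628e-08  f'(a)=-2.131e+00  a ← 50.320523 − (+8.628e-08/-2.131e+00) = 50.320523
iter 5: u=1.384217  f(a)=-2.842e-14  f'(a)=-2.131e+00  a ← 50.320523 − (-2.842e-14/-2.131e+00) = 50.320523
converged: |Δa| < 1e-12 after 5 iterations
sag = a·(cosh(S/(2a)) − 1) = 50.320523·(cosh(1.384217) − 1) = 56.414774
T_max/T_min = cosh(S/(2a)) = 2.121109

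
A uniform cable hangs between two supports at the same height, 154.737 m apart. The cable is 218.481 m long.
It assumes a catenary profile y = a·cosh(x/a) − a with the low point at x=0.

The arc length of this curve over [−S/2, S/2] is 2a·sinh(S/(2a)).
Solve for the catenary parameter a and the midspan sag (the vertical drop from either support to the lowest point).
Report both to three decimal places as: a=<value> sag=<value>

a=52.003 sag=68.984

seed: a₀ = √(S³/(24(L−S))) = √(154.737³/(24·63.744)) = 49.211430
iter 1: u=1.572165  f(a)=+8.358e+00  f'(a)=-3.290e+00  a ← 49.211430 − (+8.358e+00/-3.290e+00) = 51.751666
iter 2: u=1.494995  f(a)=+6.907e-01  f'(a)=-2.767e+00  a ← 51.751666 − (+6.907e-01/-2.767e+00) = 52.001312
iter 3: u=1.487818  f(a)=+5.657e-03  f'(a)=-2.722e+00  a ← 52.001312 − (+5.657e-03/-2.722e+00) = 52.003390
iter 4: u=1.487759  f(a)=+3.863e-07  f'(a)=-2.721e+00  a ← 52.003390 − (+3.863e-07/-2.721e+00) = 52.003390
iter 5: u=1.487759  f(a)=-2.842e-14  f'(a)=-2.721e+00  a ← 52.003390 − (-2.842e-14/-2.721e+00) = 52.003390
converged: |Δa| < 1e-12 after 5 iterations
sag = a·(cosh(S/(2a)) − 1) = 52.003390·(cosh(1.487759) − 1) = 68.983549
T_max/T_min = cosh(S/(2a)) = 2.326520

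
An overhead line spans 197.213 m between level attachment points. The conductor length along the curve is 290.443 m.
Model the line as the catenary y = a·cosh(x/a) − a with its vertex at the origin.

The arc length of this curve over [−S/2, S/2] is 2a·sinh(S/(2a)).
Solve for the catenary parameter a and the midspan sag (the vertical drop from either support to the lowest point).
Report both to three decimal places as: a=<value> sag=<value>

seed: a₀ = √(S³/(24(L−S))) = √(197.213³/(24·93.230)) = 58.549049
iter 1: u=1.684169  f(a)=+1.415e+01  f'(a)=-4.184e+00  a ← 58.549049 − (+1.415e+01/-4.184e+00) = 61.930853
iter 2: u=1.592203  f(a)=+1.319e+00  f'(a)=-3.438e+00  a ← 61.930853 − (+1.319e+00/-3.438e+00) = 62.314428
iter 3: u=1.582402  f(a)=+1.405e-02  f'(a)=-3.365e+00  a ← 62.314428 − (+1.405e-02/-3.365e+00) = 62.318604
iter 4: u=1.582296  f(a)=+1.632e-06  f'(a)=-3.364e+00  a ← 62.318604 − (+1.632e-06/-3.364e+00) = 62.318604
iter 5: u=1.582296  f(a)=+0.000e+00  f'(a)=-3.364e+00  a ← 62.318604 − (+0.000e+00/-3.364e+00) = 62.318604
converged: |Δa| < 1e-12 after 5 iterations
sag = a·(cosh(S/(2a)) − 1) = 62.318604·(cosh(1.582296) − 1) = 95.709534
T_max/T_min = cosh(S/(2a)) = 2.535810

a=62.319 sag=95.710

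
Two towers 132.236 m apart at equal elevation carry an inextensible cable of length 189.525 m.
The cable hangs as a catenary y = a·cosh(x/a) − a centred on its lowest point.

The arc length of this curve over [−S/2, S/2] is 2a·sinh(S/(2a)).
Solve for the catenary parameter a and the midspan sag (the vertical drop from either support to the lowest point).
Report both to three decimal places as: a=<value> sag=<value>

seed: a₀ = √(S³/(24(L−S))) = √(132.236³/(24·57.289)) = 41.009390
iter 1: u=1.612265  f(a)=+7.924e+00  f'(a)=-3.591e+00  a ← 41.009390 − (+7.924e+00/-3.591e+00) = 43.215956
iter 2: u=1.529944  f(a)=+6.845e-01  f'(a)=-2.995e+00  a ← 43.215956 − (+6.845e-01/-2.995e+00) = 43.444485
iter 3: u=1.521896  f(a)=+6.174e-03  f'(a)=-2.941e+00  a ← 43.444485 − (+6.174e-03/-2.941e+00) = 43.446584
iter 4: u=1.521823  f(a)=+5.124e-07  f'(a)=-2.941e+00  a ← 43.446584 − (+5.124e-07/-2.941e+00) = 43.446585
iter 5: u=1.521823  f(a)=+0.000e+00  f'(a)=-2.941e+00  a ← 43.446585 − (+0.000e+00/-2.941e+00) = 43.446585
converged: |Δa| < 1e-12 after 5 iterations
sag = a·(cosh(S/(2a)) − 1) = 43.446585·(cosh(1.521823) − 1) = 60.800896
T_max/T_min = cosh(S/(2a)) = 2.399440

a=43.447 sag=60.801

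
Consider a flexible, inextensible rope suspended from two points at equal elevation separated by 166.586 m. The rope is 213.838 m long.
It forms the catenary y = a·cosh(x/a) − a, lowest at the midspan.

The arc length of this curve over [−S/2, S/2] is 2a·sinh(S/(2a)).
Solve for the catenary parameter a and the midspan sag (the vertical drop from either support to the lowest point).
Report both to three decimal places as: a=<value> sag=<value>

a=66.404 sag=59.458

seed: a₀ = √(S³/(24(L−S))) = √(166.586³/(24·47.252)) = 63.847226
iter 1: u=1.304567  f(a)=+4.188e+00  f'(a)=-1.748e+00  a ← 63.847226 − (+4.188e+00/-1.748e+00) = 66.243139
iter 2: u=1.257383  f(a)=+2.473e-01  f'(a)=-1.547e+00  a ← 66.243139 − (+2.473e-01/-1.547e+00) = 66.402973
iter 3: u=1.254356  f(a)=+9.817e-04  f'(a)=-1.535e+00  a ← 66.402973 − (+9.817e-04/-1.535e+00) = 66.403613
iter 4: u=1.254344  f(a)=+1.561e-08  f'(a)=-1.535e+00  a ← 66.403613 − (+1.561e-08/-1.535e+00) = 66.403613
iter 5: u=1.254344  f(a)=+0.000e+00  f'(a)=-1.535e+00  a ← 66.403613 − (+0.000e+00/-1.535e+00) = 66.403613
converged: |Δa| < 1e-12 after 5 iterations
sag = a·(cosh(S/(2a)) − 1) = 66.403613·(cosh(1.254344) − 1) = 59.457868
T_max/T_min = cosh(S/(2a)) = 1.895401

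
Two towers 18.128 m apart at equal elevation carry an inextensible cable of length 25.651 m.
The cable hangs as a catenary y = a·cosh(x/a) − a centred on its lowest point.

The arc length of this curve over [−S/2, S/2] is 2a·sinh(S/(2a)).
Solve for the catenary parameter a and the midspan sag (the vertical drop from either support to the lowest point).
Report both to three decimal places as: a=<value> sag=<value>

a=6.072 sag=8.118

seed: a₀ = √(S³/(24(L−S))) = √(18.128³/(24·7.523)) = 5.744122
iter 1: u=1.577961  f(a)=+9.941e-01  f'(a)=-3.332e+00  a ← 5.744122 − (+9.941e-01/-3.332e+00) = 6.042438
iter 2: u=1.500057  f(a)=+8.269e-02  f'(a)=-2.799e+00  a ← 6.042438 − (+8.269e-02/-2.799e+00) = 6.071981
iter 3: u=1.492758  f(a)=+6.869e-04  f'(a)=-2.753e+00  a ← 6.071981 − (+6.869e-04/-2.753e+00) = 6.072231
iter 4: u=1.492697  f(a)=+4.826e-08  f'(a)=-2.752e+00  a ← 6.072231 − (+4.826e-08/-2.752e+00) = 6.072231
iter 5: u=1.492697  f(a)=-1.066e-14  f'(a)=-2.752e+00  a ← 6.072231 − (-1.066e-14/-2.752e+00) = 6.072231
converged: |Δa| < 1e-12 after 5 iterations
sag = a·(cosh(S/(2a)) − 1) = 6.072231·(cosh(1.492697) − 1) = 8.118098
T_max/T_min = cosh(S/(2a)) = 2.336922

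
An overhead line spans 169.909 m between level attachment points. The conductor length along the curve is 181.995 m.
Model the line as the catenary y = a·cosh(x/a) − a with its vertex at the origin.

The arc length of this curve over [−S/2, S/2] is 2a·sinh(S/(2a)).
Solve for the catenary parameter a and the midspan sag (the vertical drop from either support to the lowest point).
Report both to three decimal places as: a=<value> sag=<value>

seed: a₀ = √(S³/(24(L−S))) = √(169.909³/(24·12.086)) = 130.040209
iter 1: u=0.653294  f(a)=+2.605e-01  f'(a)=-1.939e-01  a ← 130.040209 − (+2.605e-01/-1.939e-01) = 131.383680
iter 2: u=0.646614  f(a)=+4.093e-03  f'(a)=-1.879e-01  a ← 131.383680 − (+4.093e-03/-1.879e-01) = 131.405464
iter 3: u=0.646507  f(a)=+1.046e-06  f'(a)=-1.878e-01  a ← 131.405464 − (+1.046e-06/-1.878e-01) = 131.405469
iter 4: u=0.646507  f(a)=+8.527e-14  f'(a)=-1.878e-01  a ← 131.405469 − (+8.527e-14/-1.878e-01) = 131.405469
converged: |Δa| < 1e-12 after 4 iterations
sag = a·(cosh(S/(2a)) − 1) = 131.405469·(cosh(0.646507) − 1) = 28.431768
T_max/T_min = cosh(S/(2a)) = 1.216367

a=131.405 sag=28.432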